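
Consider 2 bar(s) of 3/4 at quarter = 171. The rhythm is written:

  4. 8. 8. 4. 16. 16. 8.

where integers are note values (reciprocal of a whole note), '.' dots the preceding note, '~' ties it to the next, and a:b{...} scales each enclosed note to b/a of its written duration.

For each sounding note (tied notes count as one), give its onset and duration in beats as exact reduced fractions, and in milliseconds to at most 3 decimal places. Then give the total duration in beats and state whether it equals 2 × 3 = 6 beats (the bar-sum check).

1) 0.0ms=0b +526.316ms=3/2b
2) 526.316ms=3/2b +263.158ms=3/4b
3) 789.474ms=9/4b +263.158ms=3/4b
4) 1052.632ms=3b +526.316ms=3/2b
5) 1578.947ms=9/2b +131.579ms=3/8b
6) 1710.526ms=39/8b +131.579ms=3/8b
7) 1842.105ms=21/4b +263.158ms=3/4b
Σ=6b of 6 (171bpm 3/4) — PASS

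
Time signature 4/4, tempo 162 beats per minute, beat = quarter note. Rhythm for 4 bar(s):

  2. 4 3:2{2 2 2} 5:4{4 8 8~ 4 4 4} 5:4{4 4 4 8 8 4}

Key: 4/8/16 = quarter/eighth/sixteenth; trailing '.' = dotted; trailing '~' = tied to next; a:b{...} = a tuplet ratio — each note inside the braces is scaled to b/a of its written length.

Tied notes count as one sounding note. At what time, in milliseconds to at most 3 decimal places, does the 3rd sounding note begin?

1. 0.0ms @ 0 + 1111.111ms (3)
2. 1111.111ms @ 3 + 370.37ms (1)
3. 1481.481ms @ 4 + 493.827ms (4/3)
4. 1975.309ms @ 16/3 + 493.827ms (4/3)
5. 2469.136ms @ 20/3 + 493.827ms (4/3)
6. 2962.963ms @ 8 + 296.296ms (4/5)
7. 3259.259ms @ 44/5 + 148.148ms (2/5)
8. 3407.407ms @ 46/5 + 444.444ms (6/5)
9. 3851.852ms @ 52/5 + 296.296ms (4/5)
10. 4148.148ms @ 56/5 + 296.296ms (4/5)
11. 4444.444ms @ 12 + 296.296ms (4/5)
12. 4740.741ms @ 64/5 + 296.296ms (4/5)
13. 5037.037ms @ 68/5 + 296.296ms (4/5)
14. 5333.333ms @ 72/5 + 148.148ms (2/5)
15. 5481.481ms @ 74/5 + 148.148ms (2/5)
16. 5629.63ms @ 76/5 + 296.296ms (4/5)

note 3 onset = 4b = 1481.481ms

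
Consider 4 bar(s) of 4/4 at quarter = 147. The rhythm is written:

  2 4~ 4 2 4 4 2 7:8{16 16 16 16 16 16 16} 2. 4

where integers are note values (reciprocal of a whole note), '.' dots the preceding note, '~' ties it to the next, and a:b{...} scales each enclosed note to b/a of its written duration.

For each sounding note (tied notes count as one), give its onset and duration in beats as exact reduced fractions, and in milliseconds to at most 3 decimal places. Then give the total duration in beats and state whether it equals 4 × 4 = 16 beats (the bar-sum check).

1) 0.0ms=0b +816.327ms=2b
2) 816.327ms=2b +816.327ms=2b
3) 1632.653ms=4b +816.327ms=2b
4) 2448.98ms=6b +408.163ms=1b
5) 2857.143ms=7b +408.163ms=1b
6) 3265.306ms=8b +816.327ms=2b
7) 4081.633ms=10b +116.618ms=2/7b
8) 4198.251ms=72/7b +116.618ms=2/7b
9) 4314.869ms=74/7b +116.618ms=2/7b
10) 4431.487ms=76/7b +116.618ms=2/7b
11) 4548.105ms=78/7b +116.618ms=2/7b
12) 4664.723ms=80/7b +116.618ms=2/7b
13) 4781.341ms=82/7b +116.618ms=2/7b
14) 4897.959ms=12b +1224.49ms=3b
15) 6122.449ms=15b +408.163ms=1b
Σ=16b of 16 (147bpm 4/4) — PASS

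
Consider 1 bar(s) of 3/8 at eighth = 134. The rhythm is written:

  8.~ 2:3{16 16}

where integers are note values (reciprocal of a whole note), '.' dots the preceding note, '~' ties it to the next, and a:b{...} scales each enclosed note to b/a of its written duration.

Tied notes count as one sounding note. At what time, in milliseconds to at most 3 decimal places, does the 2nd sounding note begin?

1. 0.0ms @ 0 + 1007.463ms (9/4)
2. 1007.463ms @ 9/4 + 335.821ms (3/4)

note 2 onset = 9/4b = 1007.463ms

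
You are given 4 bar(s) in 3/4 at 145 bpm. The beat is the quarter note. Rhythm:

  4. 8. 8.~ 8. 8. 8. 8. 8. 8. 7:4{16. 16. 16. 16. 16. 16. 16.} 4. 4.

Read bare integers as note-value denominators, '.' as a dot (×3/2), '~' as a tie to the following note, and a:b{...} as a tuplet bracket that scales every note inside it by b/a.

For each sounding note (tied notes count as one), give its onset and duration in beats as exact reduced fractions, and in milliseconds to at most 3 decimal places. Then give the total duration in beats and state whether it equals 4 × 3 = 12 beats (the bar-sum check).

1) 0.0ms=0b +620.69ms=3/2b
2) 620.69ms=3/2b +310.345ms=3/4b
3) 931.034ms=9/4b +620.69ms=3/2b
4) 1551.724ms=15/4b +310.345ms=3/4b
5) 1862.069ms=9/2b +310.345ms=3/4b
6) 2172.414ms=21/4b +310.345ms=3/4b
7) 2482.759ms=6b +310.345ms=3/4b
8) 2793.103ms=27/4b +310.345ms=3/4b
9) 3103.448ms=15/2b +88.67ms=3/14b
10) 3192.118ms=54/7b +88.67ms=3/14b
11) 3280.788ms=111/14b +88.67ms=3/14b
12) 3369.458ms=57/7b +88.67ms=3/14b
13) 3458.128ms=117/14b +88.67ms=3/14b
14) 3546.798ms=60/7b +88.67ms=3/14b
15) 3635.468ms=123/14b +88.67ms=3/14b
16) 3724.138ms=9b +620.69ms=3/2b
17) 4344.828ms=21/2b +620.69ms=3/2b
Σ=12b of 12 (145bpm 3/4) — PASS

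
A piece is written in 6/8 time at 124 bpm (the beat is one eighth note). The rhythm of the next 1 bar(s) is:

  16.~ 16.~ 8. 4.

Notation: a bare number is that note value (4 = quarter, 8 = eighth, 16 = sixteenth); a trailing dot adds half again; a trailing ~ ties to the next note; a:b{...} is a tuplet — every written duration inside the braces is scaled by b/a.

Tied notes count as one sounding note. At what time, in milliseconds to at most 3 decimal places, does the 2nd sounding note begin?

1. 0.0ms @ 0 + 1451.613ms (3)
2. 1451.613ms @ 3 + 1451.613ms (3)

note 2 onset = 3b = 1451.613ms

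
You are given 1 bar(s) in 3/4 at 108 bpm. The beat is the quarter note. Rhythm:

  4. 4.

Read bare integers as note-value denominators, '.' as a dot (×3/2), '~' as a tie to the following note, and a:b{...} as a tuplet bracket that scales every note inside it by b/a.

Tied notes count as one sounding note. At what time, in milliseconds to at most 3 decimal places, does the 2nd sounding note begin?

1. 0.0ms @ 0 + 833.333ms (3/2)
2. 833.333ms @ 3/2 + 833.333ms (3/2)

note 2 onset = 3/2b = 833.333ms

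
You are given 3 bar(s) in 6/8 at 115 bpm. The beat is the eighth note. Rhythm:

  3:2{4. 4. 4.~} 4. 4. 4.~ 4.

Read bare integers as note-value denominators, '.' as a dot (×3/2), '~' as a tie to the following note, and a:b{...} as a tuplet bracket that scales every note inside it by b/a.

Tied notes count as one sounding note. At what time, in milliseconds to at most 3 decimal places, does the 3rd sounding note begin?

note 3 onset = 4b = 2086.957ms

1. 0.0ms @ 0 + 1043.478ms (2)
2. 1043.478ms @ 2 + 1043.478ms (2)
3. 2086.957ms @ 4 + 2608.696ms (5)
4. 4695.652ms @ 9 + 1565.217ms (3)
5. 6260.87ms @ 12 + 3130.435ms (6)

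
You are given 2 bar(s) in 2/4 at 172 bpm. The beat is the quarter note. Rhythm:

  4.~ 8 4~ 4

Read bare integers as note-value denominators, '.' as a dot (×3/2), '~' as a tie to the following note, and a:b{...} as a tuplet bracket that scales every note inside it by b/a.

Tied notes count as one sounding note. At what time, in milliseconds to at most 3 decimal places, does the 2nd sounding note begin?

1. 0.0ms @ 0 + 697.674ms (2)
2. 697.674ms @ 2 + 697.674ms (2)

note 2 onset = 2b = 697.674ms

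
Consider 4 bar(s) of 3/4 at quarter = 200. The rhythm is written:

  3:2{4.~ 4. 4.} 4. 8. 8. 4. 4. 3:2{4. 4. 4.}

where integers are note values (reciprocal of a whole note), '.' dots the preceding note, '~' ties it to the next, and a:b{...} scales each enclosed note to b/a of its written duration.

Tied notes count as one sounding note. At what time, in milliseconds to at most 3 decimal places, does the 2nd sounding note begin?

1. 0.0ms @ 0 + 600.0ms (2)
2. 600.0ms @ 2 + 300.0ms (1)
3. 900.0ms @ 3 + 450.0ms (3/2)
4. 1350.0ms @ 9/2 + 225.0ms (3/4)
5. 1575.0ms @ 21/4 + 225.0ms (3/4)
6. 1800.0ms @ 6 + 450.0ms (3/2)
7. 2250.0ms @ 15/2 + 450.0ms (3/2)
8. 2700.0ms @ 9 + 300.0ms (1)
9. 3000.0ms @ 10 + 300.0ms (1)
10. 3300.0ms @ 11 + 300.0ms (1)

note 2 onset = 2b = 600.0ms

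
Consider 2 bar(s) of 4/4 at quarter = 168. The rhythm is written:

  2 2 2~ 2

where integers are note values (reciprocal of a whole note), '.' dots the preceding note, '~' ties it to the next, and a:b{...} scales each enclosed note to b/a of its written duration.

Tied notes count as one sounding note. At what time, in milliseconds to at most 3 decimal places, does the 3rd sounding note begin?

1. 0.0ms @ 0 + 714.286ms (2)
2. 714.286ms @ 2 + 714.286ms (2)
3. 1428.571ms @ 4 + 1428.571ms (4)

note 3 onset = 4b = 1428.571ms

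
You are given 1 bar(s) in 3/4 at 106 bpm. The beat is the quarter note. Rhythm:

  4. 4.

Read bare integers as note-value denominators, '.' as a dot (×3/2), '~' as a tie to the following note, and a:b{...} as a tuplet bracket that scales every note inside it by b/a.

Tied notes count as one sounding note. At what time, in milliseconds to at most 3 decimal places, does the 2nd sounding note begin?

note 2 onset = 3/2b = 849.057ms

1. 0.0ms @ 0 + 849.057ms (3/2)
2. 849.057ms @ 3/2 + 849.057ms (3/2)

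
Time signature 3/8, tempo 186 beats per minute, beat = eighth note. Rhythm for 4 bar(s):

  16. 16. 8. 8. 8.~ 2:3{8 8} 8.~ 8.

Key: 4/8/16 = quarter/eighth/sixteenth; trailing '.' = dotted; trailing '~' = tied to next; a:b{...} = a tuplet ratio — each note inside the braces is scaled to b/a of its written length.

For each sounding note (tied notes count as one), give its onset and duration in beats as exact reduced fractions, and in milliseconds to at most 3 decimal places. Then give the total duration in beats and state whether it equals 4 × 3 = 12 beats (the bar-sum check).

1) 0.0ms=0b +241.935ms=3/4b
2) 241.935ms=3/4b +241.935ms=3/4b
3) 483.871ms=3/2b +483.871ms=3/2b
4) 967.742ms=3b +483.871ms=3/2b
5) 1451.613ms=9/2b +967.742ms=3b
6) 2419.355ms=15/2b +483.871ms=3/2b
7) 2903.226ms=9b +967.742ms=3b
Σ=12b of 12 (186bpm 3/8) — PASS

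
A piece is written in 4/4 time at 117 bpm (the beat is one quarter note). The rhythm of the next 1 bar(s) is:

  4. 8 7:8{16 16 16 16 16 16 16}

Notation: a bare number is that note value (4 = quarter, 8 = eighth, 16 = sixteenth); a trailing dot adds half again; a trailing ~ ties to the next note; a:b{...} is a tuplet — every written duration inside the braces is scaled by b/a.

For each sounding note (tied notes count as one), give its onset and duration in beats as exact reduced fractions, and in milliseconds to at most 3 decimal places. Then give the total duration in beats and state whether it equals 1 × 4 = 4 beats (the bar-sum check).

1) 0.0ms=0b +769.231ms=3/2b
2) 769.231ms=3/2b +256.41ms=1/2b
3) 1025.641ms=2b +146.52ms=2/7b
4) 1172.161ms=16/7b +146.52ms=2/7b
5) 1318.681ms=18/7b +146.52ms=2/7b
6) 1465.201ms=20/7b +146.52ms=2/7b
7) 1611.722ms=22/7b +146.52ms=2/7b
8) 1758.242ms=24/7b +146.52ms=2/7b
9) 1904.762ms=26/7b +146.52ms=2/7b
Σ=4b of 4 (117bpm 4/4) — PASS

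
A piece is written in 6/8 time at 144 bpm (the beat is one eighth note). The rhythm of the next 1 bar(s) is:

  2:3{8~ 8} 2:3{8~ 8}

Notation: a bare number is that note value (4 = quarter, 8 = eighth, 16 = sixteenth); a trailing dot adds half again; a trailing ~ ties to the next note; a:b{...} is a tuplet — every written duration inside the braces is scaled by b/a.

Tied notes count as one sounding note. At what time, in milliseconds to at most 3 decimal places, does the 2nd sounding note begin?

note 2 onset = 3b = 1250.0ms

1. 0.0ms @ 0 + 1250.0ms (3)
2. 1250.0ms @ 3 + 1250.0ms (3)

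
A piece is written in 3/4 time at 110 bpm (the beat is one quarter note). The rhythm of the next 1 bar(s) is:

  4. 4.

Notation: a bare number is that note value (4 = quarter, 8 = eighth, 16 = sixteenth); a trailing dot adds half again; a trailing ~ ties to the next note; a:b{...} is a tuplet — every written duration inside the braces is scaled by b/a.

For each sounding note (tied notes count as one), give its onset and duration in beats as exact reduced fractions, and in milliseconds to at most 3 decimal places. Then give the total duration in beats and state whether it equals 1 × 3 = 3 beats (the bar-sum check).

1) 0.0ms=0b +818.182ms=3/2b
2) 818.182ms=3/2b +818.182ms=3/2b
Σ=3b of 3 (110bpm 3/4) — PASS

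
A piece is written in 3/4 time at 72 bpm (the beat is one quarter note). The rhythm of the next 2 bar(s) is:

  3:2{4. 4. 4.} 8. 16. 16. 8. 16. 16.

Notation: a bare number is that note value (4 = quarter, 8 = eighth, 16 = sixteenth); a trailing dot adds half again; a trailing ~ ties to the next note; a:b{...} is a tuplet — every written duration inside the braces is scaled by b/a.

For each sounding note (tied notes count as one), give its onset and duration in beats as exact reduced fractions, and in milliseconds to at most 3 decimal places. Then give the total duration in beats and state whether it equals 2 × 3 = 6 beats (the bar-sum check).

1) 0.0ms=0b +833.333ms=1b
2) 833.333ms=1b +833.333ms=1b
3) 1666.667ms=2b +833.333ms=1b
4) 2500.0ms=3b +625.0ms=3/4b
5) 3125.0ms=15/4b +312.5ms=3/8b
6) 3437.5ms=33/8b +312.5ms=3/8b
7) 3750.0ms=9/2b +625.0ms=3/4b
8) 4375.0ms=21/4b +312.5ms=3/8b
9) 4687.5ms=45/8b +312.5ms=3/8b
Σ=6b of 6 (72bpm 3/4) — PASS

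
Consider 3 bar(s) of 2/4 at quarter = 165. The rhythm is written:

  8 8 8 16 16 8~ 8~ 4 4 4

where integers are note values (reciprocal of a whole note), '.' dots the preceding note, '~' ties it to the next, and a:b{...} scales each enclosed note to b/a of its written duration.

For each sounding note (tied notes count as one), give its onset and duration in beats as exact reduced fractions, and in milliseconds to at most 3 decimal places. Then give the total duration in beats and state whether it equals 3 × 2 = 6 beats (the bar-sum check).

1) 0.0ms=0b +181.818ms=1/2b
2) 181.818ms=1/2b +181.818ms=1/2b
3) 363.636ms=1b +181.818ms=1/2b
4) 545.455ms=3/2b +90.909ms=1/4b
5) 636.364ms=7/4b +90.909ms=1/4b
6) 727.273ms=2b +727.273ms=2b
7) 1454.545ms=4b +363.636ms=1b
8) 1818.182ms=5b +363.636ms=1b
Σ=6b of 6 (165bpm 2/4) — PASS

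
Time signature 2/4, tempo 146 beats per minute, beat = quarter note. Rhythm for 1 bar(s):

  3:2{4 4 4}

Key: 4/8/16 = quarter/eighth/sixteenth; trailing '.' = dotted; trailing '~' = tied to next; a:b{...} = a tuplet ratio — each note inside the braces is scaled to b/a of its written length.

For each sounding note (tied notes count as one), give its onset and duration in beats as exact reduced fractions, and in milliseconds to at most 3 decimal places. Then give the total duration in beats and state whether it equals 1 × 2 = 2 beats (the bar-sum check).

1) 0.0ms=0b +273.973ms=2/3b
2) 273.973ms=2/3b +273.973ms=2/3b
3) 547.945ms=4/3b +273.973ms=2/3b
Σ=2b of 2 (146bpm 2/4) — PASS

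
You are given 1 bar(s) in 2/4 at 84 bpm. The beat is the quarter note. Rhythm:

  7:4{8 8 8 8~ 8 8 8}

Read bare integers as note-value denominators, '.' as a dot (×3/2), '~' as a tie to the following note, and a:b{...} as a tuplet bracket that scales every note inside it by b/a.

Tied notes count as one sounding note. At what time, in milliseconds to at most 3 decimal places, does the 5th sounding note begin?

note 5 onset = 10/7b = 1020.408ms

1. 0.0ms @ 0 + 204.082ms (2/7)
2. 204.082ms @ 2/7 + 204.082ms (2/7)
3. 408.163ms @ 4/7 + 204.082ms (2/7)
4. 612.245ms @ 6/7 + 408.163ms (4/7)
5. 1020.408ms @ 10/7 + 204.082ms (2/7)
6. 1224.49ms @ 12/7 + 204.082ms (2/7)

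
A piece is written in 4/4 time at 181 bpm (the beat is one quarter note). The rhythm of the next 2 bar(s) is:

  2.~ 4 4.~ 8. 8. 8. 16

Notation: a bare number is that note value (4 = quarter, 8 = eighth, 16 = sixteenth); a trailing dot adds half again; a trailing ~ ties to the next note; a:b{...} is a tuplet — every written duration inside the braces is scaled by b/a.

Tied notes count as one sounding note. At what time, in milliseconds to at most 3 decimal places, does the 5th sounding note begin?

note 5 onset = 31/4b = 2569.061ms

1. 0.0ms @ 0 + 1325.967ms (4)
2. 1325.967ms @ 4 + 745.856ms (9/4)
3. 2071.823ms @ 25/4 + 248.619ms (3/4)
4. 2320.442ms @ 7 + 248.619ms (3/4)
5. 2569.061ms @ 31/4 + 82.873ms (1/4)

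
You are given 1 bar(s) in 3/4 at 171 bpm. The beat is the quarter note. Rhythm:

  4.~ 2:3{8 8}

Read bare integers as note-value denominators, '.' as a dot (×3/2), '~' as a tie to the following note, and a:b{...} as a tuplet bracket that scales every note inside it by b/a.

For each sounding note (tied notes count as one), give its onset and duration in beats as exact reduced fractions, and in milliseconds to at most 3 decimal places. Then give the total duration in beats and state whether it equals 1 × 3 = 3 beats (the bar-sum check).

1) 0.0ms=0b +789.474ms=9/4b
2) 789.474ms=9/4b +263.158ms=3/4b
Σ=3b of 3 (171bpm 3/4) — PASS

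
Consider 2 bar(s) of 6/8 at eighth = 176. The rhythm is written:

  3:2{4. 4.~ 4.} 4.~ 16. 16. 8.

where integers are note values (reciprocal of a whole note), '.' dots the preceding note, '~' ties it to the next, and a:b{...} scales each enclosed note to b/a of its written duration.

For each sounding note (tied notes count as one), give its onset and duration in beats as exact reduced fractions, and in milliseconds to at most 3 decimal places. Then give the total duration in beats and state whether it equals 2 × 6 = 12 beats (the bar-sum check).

1) 0.0ms=0b +681.818ms=2b
2) 681.818ms=2b +1363.636ms=4b
3) 2045.455ms=6b +1278.409ms=15/4b
4) 3323.864ms=39/4b +255.682ms=3/4b
5) 3579.545ms=21/2b +511.364ms=3/2b
Σ=12b of 12 (176bpm 6/8) — PASS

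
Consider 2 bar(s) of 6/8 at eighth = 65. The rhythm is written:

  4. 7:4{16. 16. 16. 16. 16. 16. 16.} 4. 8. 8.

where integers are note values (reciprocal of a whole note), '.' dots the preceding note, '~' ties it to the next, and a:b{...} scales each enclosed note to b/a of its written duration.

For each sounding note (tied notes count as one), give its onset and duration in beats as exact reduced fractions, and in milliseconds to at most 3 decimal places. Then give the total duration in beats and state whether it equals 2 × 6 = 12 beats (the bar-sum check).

1) 0.0ms=0b +2769.231ms=3b
2) 2769.231ms=3b +395.604ms=3/7b
3) 3164.835ms=24/7b +395.604ms=3/7b
4) 3560.44ms=27/7b +395.604ms=3/7b
5) 3956.044ms=30/7b +395.604ms=3/7b
6) 4351.648ms=33/7b +395.604ms=3/7b
7) 4747.253ms=36/7b +395.604ms=3/7b
8) 5142.857ms=39/7b +395.604ms=3/7b
9) 5538.462ms=6b +2769.231ms=3b
10) 8307.692ms=9b +1384.615ms=3/2b
11) 9692.308ms=21/2b +1384.615ms=3/2b
Σ=12b of 12 (65bpm 6/8) — PASS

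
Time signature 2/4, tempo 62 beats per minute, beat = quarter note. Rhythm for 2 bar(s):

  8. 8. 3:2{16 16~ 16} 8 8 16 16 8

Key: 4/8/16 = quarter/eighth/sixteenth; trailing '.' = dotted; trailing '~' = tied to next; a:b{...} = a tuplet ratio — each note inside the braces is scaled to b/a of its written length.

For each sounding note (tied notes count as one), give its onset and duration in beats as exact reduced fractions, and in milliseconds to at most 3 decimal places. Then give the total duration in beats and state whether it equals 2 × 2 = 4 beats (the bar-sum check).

1) 0.0ms=0b +725.806ms=3/4b
2) 725.806ms=3/4b +725.806ms=3/4b
3) 1451.613ms=3/2b +161.29ms=1/6b
4) 1612.903ms=5/3b +322.581ms=1/3b
5) 1935.484ms=2b +483.871ms=1/2b
6) 2419.355ms=5/2b +483.871ms=1/2b
7) 2903.226ms=3b +241.935ms=1/4b
8) 3145.161ms=13/4b +241.935ms=1/4b
9) 3387.097ms=7/2b +483.871ms=1/2b
Σ=4b of 4 (62bpm 2/4) — PASS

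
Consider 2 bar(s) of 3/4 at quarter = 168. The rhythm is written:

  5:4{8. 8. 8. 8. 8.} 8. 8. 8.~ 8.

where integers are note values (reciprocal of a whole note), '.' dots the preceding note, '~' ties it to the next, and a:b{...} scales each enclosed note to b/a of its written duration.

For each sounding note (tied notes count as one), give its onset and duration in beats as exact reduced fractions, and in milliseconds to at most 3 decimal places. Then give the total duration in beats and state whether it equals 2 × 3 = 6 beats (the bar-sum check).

1) 0.0ms=0b +214.286ms=3/5b
2) 214.286ms=3/5b +214.286ms=3/5b
3) 428.571ms=6/5b +214.286ms=3/5b
4) 642.857ms=9/5b +214.286ms=3/5b
5) 857.143ms=12/5b +214.286ms=3/5b
6) 1071.429ms=3b +267.857ms=3/4b
7) 1339.286ms=15/4b +267.857ms=3/4b
8) 1607.143ms=9/2b +535.714ms=3/2b
Σ=6b of 6 (168bpm 3/4) — PASS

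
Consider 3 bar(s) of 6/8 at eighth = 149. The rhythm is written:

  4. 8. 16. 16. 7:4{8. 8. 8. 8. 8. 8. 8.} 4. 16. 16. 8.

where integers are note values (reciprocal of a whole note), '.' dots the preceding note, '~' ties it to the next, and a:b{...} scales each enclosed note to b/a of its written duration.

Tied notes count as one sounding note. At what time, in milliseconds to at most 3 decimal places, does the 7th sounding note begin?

1. 0.0ms @ 0 + 1208.054ms (3)
2. 1208.054ms @ 3 + 604.027ms (3/2)
3. 1812.081ms @ 9/2 + 302.013ms (3/4)
4. 2114.094ms @ 21/4 + 302.013ms (3/4)
5. 2416.107ms @ 6 + 345.158ms (6/7)
6. 2761.266ms @ 48/7 + 345.158ms (6/7)
7. 3106.424ms @ 54/7 + 345.158ms (6/7)
8. 3451.582ms @ 60/7 + 345.158ms (6/7)
9. 3796.74ms @ 66/7 + 345.158ms (6/7)
10. 4141.898ms @ 72/7 + 345.158ms (6/7)
11. 4487.057ms @ 78/7 + 345.158ms (6/7)
12. 4832.215ms @ 12 + 1208.054ms (3)
13. 6040.268ms @ 15 + 302.013ms (3/4)
14. 6342.282ms @ 63/4 + 302.013ms (3/4)
15. 6644.295ms @ 33/2 + 604.027ms (3/2)

note 7 onset = 54/7b = 3106.424ms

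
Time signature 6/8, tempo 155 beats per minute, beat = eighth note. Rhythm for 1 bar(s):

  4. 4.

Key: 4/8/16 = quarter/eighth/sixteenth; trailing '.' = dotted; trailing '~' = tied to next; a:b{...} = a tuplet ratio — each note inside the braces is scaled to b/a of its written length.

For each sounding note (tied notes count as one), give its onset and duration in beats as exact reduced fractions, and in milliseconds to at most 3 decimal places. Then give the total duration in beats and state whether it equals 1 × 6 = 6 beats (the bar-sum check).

1) 0.0ms=0b +1161.29ms=3b
2) 1161.29ms=3b +1161.29ms=3b
Σ=6b of 6 (155bpm 6/8) — PASS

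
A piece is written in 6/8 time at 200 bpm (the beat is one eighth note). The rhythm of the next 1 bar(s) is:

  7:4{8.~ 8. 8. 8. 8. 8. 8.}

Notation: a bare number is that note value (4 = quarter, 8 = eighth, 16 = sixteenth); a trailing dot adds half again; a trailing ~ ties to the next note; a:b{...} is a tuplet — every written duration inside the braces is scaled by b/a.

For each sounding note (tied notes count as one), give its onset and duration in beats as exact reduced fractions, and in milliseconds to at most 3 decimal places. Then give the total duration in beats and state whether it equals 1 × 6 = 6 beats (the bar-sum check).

1) 0.0ms=0b +514.286ms=12/7b
2) 514.286ms=12/7b +257.143ms=6/7b
3) 771.429ms=18/7b +257.143ms=6/7b
4) 1028.571ms=24/7b +257.143ms=6/7b
5) 1285.714ms=30/7b +257.143ms=6/7b
6) 1542.857ms=36/7b +257.143ms=6/7b
Σ=6b of 6 (200bpm 6/8) — PASS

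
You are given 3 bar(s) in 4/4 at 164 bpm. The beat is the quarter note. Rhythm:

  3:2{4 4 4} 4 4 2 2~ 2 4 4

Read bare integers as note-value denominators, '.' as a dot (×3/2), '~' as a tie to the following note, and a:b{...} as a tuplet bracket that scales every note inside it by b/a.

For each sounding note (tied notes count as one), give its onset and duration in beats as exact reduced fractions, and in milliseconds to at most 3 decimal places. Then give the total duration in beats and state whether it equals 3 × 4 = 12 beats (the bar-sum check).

1) 0.0ms=0b +243.902ms=2/3b
2) 243.902ms=2/3b +243.902ms=2/3b
3) 487.805ms=4/3b +243.902ms=2/3b
4) 731.707ms=2b +365.854ms=1b
5) 1097.561ms=3b +365.854ms=1b
6) 1463.415ms=4b +731.707ms=2b
7) 2195.122ms=6b +1463.415ms=4b
8) 3658.537ms=10b +365.854ms=1b
9) 4024.39ms=11b +365.854ms=1b
Σ=12b of 12 (164bpm 4/4) — PASS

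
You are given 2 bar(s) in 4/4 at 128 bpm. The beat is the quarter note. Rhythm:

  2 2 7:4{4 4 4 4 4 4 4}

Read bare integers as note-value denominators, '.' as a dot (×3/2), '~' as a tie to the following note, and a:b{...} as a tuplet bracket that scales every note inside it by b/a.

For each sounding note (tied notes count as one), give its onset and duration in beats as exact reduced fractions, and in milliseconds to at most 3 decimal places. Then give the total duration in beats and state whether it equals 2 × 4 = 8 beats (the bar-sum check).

1) 0.0ms=0b +937.5ms=2b
2) 937.5ms=2b +937.5ms=2b
3) 1875.0ms=4b +267.857ms=4/7b
4) 2142.857ms=32/7b +267.857ms=4/7b
5) 2410.714ms=36/7b +267.857ms=4/7b
6) 2678.571ms=40/7b +267.857ms=4/7b
7) 2946.429ms=44/7b +267.857ms=4/7b
8) 3214.286ms=48/7b +267.857ms=4/7b
9) 3482.143ms=52/7b +267.857ms=4/7b
Σ=8b of 8 (128bpm 4/4) — PASS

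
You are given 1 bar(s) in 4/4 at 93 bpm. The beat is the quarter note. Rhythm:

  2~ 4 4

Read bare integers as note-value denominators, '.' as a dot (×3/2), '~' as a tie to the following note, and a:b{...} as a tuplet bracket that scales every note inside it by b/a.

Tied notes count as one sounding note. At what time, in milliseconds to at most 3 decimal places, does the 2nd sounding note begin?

note 2 onset = 3b = 1935.484ms

1. 0.0ms @ 0 + 1935.484ms (3)
2. 1935.484ms @ 3 + 645.161ms (1)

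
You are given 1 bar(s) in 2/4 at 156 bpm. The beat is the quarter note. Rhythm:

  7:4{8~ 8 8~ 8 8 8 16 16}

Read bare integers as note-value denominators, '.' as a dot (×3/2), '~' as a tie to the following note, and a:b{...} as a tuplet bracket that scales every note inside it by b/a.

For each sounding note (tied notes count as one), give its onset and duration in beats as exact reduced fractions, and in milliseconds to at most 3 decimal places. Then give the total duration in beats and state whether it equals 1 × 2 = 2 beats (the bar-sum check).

1) 0.0ms=0b +219.78ms=4/7b
2) 219.78ms=4/7b +219.78ms=4/7b
3) 439.56ms=8/7b +109.89ms=2/7b
4) 549.451ms=10/7b +109.89ms=2/7b
5) 659.341ms=12/7b +54.945ms=1/7b
6) 714.286ms=13/7b +54.945ms=1/7b
Σ=2b of 2 (156bpm 2/4) — PASS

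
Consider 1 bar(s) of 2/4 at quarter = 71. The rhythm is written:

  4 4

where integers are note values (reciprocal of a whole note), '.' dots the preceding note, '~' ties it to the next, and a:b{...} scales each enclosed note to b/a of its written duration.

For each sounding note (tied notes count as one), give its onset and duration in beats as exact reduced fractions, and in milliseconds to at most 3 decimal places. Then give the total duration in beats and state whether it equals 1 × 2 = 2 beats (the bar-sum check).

1) 0.0ms=0b +845.07ms=1b
2) 845.07ms=1b +845.07ms=1b
Σ=2b of 2 (71bpm 2/4) — PASS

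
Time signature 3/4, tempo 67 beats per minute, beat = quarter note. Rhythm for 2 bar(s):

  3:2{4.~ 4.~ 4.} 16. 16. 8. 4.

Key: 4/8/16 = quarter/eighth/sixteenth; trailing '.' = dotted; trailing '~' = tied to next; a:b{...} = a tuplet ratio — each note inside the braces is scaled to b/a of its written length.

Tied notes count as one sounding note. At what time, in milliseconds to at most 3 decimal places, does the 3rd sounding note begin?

note 3 onset = 27/8b = 3022.388ms

1. 0.0ms @ 0 + 2686.567ms (3)
2. 2686.567ms @ 3 + 335.821ms (3/8)
3. 3022.388ms @ 27/8 + 335.821ms (3/8)
4. 3358.209ms @ 15/4 + 671.642ms (3/4)
5. 4029.851ms @ 9/2 + 1343.284ms (3/2)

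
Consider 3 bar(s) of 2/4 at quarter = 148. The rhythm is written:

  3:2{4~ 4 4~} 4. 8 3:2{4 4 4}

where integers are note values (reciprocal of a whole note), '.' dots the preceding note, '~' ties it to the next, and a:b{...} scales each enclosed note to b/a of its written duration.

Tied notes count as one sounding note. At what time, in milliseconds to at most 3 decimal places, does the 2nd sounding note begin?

note 2 onset = 4/3b = 540.541ms

1. 0.0ms @ 0 + 540.541ms (4/3)
2. 540.541ms @ 4/3 + 878.378ms (13/6)
3. 1418.919ms @ 7/2 + 202.703ms (1/2)
4. 1621.622ms @ 4 + 270.27ms (2/3)
5. 1891.892ms @ 14/3 + 270.27ms (2/3)
6. 2162.162ms @ 16/3 + 270.27ms (2/3)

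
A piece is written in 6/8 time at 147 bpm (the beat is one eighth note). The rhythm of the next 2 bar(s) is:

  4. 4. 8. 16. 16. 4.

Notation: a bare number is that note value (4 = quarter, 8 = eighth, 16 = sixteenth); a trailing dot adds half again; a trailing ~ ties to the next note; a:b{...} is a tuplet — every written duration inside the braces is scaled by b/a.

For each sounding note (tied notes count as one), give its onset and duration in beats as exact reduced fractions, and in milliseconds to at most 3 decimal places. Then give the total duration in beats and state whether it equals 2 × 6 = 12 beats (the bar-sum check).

1) 0.0ms=0b +1224.49ms=3b
2) 1224.49ms=3b +1224.49ms=3b
3) 2448.98ms=6b +612.245ms=3/2b
4) 3061.224ms=15/2b +306.122ms=3/4b
5) 3367.347ms=33/4b +306.122ms=3/4b
6) 3673.469ms=9b +1224.49ms=3b
Σ=12b of 12 (147bpm 6/8) — PASS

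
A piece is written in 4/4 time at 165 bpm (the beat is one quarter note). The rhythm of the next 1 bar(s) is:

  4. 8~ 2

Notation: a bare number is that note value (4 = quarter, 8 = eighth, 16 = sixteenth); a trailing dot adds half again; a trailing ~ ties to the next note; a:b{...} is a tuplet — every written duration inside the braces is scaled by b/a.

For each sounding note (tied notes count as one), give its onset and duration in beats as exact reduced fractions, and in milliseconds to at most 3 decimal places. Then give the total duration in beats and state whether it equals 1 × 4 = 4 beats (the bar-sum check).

1) 0.0ms=0b +545.455ms=3/2b
2) 545.455ms=3/2b +909.091ms=5/2b
Σ=4b of 4 (165bpm 4/4) — PASS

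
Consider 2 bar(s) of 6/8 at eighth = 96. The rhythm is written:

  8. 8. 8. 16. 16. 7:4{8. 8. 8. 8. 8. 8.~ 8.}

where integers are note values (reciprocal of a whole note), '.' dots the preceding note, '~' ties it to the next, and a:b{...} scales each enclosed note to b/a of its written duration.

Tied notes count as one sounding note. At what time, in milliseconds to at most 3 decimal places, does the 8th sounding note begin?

1. 0.0ms @ 0 + 937.5ms (3/2)
2. 937.5ms @ 3/2 + 937.5ms (3/2)
3. 1875.0ms @ 3 + 937.5ms (3/2)
4. 2812.5ms @ 9/2 + 468.75ms (3/4)
5. 3281.25ms @ 21/4 + 468.75ms (3/4)
6. 3750.0ms @ 6 + 535.714ms (6/7)
7. 4285.714ms @ 48/7 + 535.714ms (6/7)
8. 4821.429ms @ 54/7 + 535.714ms (6/7)
9. 5357.143ms @ 60/7 + 535.714ms (6/7)
10. 5892.857ms @ 66/7 + 535.714ms (6/7)
11. 6428.571ms @ 72/7 + 1071.429ms (12/7)

note 8 onset = 54/7b = 4821.429ms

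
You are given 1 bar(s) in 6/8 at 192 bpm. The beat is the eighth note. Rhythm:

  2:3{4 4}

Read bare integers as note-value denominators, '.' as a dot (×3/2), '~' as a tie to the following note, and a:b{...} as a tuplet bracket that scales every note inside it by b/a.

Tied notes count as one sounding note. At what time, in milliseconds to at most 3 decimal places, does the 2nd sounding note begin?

1. 0.0ms @ 0 + 937.5ms (3)
2. 937.5ms @ 3 + 937.5ms (3)

note 2 onset = 3b = 937.5ms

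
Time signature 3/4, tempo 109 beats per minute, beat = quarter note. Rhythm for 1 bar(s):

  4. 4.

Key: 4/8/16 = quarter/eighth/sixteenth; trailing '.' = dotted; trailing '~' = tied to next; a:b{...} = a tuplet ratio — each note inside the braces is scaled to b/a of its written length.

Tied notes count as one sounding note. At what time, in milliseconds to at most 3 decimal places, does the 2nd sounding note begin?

1. 0.0ms @ 0 + 825.688ms (3/2)
2. 825.688ms @ 3/2 + 825.688ms (3/2)

note 2 onset = 3/2b = 825.688ms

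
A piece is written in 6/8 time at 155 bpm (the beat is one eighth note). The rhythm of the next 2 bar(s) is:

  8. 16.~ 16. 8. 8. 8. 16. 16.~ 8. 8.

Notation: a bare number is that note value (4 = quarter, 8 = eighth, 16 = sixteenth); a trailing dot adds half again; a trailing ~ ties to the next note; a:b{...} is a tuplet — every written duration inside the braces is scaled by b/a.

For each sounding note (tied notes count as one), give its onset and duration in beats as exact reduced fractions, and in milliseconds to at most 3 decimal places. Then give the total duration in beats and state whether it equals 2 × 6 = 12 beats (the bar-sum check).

1) 0.0ms=0b +580.645ms=3/2b
2) 580.645ms=3/2b +580.645ms=3/2b
3) 1161.29ms=3b +580.645ms=3/2b
4) 1741.935ms=9/2b +580.645ms=3/2b
5) 2322.581ms=6b +580.645ms=3/2b
6) 2903.226ms=15/2b +290.323ms=3/4b
7) 3193.548ms=33/4b +870.968ms=9/4b
8) 4064.516ms=21/2b +580.645ms=3/2b
Σ=12b of 12 (155bpm 6/8) — PASS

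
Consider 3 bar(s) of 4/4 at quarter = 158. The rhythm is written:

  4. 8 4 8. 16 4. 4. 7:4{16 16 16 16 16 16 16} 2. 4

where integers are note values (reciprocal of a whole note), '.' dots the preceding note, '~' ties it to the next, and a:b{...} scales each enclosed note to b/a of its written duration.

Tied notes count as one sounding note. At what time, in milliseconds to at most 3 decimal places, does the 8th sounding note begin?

note 8 onset = 7b = 2658.228ms

1. 0.0ms @ 0 + 569.62ms (3/2)
2. 569.62ms @ 3/2 + 189.873ms (1/2)
3. 759.494ms @ 2 + 379.747ms (1)
4. 1139.241ms @ 3 + 284.81ms (3/4)
5. 1424.051ms @ 15/4 + 94.937ms (1/4)
6. 1518.987ms @ 4 + 569.62ms (3/2)
7. 2088.608ms @ 11/2 + 569.62ms (3/2)
8. 2658.228ms @ 7 + 54.25ms (1/7)
9. 2712.477ms @ 50/7 + 54.25ms (1/7)
10. 2766.727ms @ 51/7 + 54.25ms (1/7)
11. 2820.976ms @ 52/7 + 54.25ms (1/7)
12. 2875.226ms @ 53/7 + 54.25ms (1/7)
13. 2929.476ms @ 54/7 + 54.25ms (1/7)
14. 2983.725ms @ 55/7 + 54.25ms (1/7)
15. 3037.975ms @ 8 + 1139.241ms (3)
16. 4177.215ms @ 11 + 379.747ms (1)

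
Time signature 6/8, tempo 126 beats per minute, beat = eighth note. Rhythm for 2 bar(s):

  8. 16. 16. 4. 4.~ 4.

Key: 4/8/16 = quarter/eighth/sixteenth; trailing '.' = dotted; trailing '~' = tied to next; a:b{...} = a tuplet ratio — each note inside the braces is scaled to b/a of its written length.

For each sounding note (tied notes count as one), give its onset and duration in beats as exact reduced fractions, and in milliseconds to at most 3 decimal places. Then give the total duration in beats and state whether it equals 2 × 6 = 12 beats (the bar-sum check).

1) 0.0ms=0b +714.286ms=3/2b
2) 714.286ms=3/2b +357.143ms=3/4b
3) 1071.429ms=9/4b +357.143ms=3/4b
4) 1428.571ms=3b +1428.571ms=3b
5) 2857.143ms=6b +2857.143ms=6b
Σ=12b of 12 (126bpm 6/8) — PASS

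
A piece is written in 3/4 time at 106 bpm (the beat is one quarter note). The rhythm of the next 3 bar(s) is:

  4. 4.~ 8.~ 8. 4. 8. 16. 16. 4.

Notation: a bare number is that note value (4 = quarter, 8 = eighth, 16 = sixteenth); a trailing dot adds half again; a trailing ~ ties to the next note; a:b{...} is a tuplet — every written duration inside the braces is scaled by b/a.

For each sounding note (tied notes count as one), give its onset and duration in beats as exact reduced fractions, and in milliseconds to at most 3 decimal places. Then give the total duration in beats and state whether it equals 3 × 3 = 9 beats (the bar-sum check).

1) 0.0ms=0b +849.057ms=3/2b
2) 849.057ms=3/2b +1698.113ms=3b
3) 2547.17ms=9/2b +849.057ms=3/2b
4) 3396.226ms=6b +424.528ms=3/4b
5) 3820.755ms=27/4b +212.264ms=3/8b
6) 4033.019ms=57/8b +212.264ms=3/8b
7) 4245.283ms=15/2b +849.057ms=3/2b
Σ=9b of 9 (106bpm 3/4) — PASS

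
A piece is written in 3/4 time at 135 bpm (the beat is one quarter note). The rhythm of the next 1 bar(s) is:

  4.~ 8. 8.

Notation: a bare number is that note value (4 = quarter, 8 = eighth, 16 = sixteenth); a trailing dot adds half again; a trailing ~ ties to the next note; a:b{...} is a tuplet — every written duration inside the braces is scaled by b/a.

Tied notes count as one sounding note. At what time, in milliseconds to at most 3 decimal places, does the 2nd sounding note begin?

note 2 onset = 9/4b = 1000.0ms

1. 0.0ms @ 0 + 1000.0ms (9/4)
2. 1000.0ms @ 9/4 + 333.333ms (3/4)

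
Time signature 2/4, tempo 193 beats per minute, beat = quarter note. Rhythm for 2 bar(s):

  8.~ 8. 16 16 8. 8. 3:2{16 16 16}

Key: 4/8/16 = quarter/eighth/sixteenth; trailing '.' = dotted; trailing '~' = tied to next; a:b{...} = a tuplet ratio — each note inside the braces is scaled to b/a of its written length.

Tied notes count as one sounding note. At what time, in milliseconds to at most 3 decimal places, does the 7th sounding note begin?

note 7 onset = 11/3b = 1139.896ms

1. 0.0ms @ 0 + 466.321ms (3/2)
2. 466.321ms @ 3/2 + 77.72ms (1/4)
3. 544.041ms @ 7/4 + 77.72ms (1/4)
4. 621.762ms @ 2 + 233.161ms (3/4)
5. 854.922ms @ 11/4 + 233.161ms (3/4)
6. 1088.083ms @ 7/2 + 51.813ms (1/6)
7. 1139.896ms @ 11/3 + 51.813ms (1/6)
8. 1191.71ms @ 23/6 + 51.813ms (1/6)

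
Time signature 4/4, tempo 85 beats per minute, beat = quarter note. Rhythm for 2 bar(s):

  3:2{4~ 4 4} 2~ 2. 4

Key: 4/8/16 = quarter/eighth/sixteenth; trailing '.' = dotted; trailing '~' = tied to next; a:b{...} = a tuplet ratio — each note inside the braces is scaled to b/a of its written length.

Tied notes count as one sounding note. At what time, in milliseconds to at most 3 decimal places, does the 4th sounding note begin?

note 4 onset = 7b = 4941.176ms

1. 0.0ms @ 0 + 941.176ms (4/3)
2. 941.176ms @ 4/3 + 470.588ms (2/3)
3. 1411.765ms @ 2 + 3529.412ms (5)
4. 4941.176ms @ 7 + 705.882ms (1)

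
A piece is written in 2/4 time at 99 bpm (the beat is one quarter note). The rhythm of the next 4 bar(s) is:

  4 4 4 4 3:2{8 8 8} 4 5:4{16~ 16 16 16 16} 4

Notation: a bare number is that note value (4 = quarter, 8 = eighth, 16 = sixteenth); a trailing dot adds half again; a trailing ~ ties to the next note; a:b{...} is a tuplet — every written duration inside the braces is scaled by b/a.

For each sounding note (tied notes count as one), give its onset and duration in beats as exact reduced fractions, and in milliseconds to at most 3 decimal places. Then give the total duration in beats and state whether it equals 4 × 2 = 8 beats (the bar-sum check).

1) 0.0ms=0b +606.061ms=1b
2) 606.061ms=1b +606.061ms=1b
3) 1212.121ms=2b +606.061ms=1b
4) 1818.182ms=3b +606.061ms=1b
5) 2424.242ms=4b +202.02ms=1/3b
6) 2626.263ms=13/3b +202.02ms=1/3b
7) 2828.283ms=14/3b +202.02ms=1/3b
8) 3030.303ms=5b +606.061ms=1b
9) 3636.364ms=6b +242.424ms=2/5b
10) 3878.788ms=32/5b +121.212ms=1/5b
11) 4000.0ms=33/5b +121.212ms=1/5b
12) 4121.212ms=34/5b +121.212ms=1/5b
13) 4242.424ms=7b +606.061ms=1b
Σ=8b of 8 (99bpm 2/4) — PASS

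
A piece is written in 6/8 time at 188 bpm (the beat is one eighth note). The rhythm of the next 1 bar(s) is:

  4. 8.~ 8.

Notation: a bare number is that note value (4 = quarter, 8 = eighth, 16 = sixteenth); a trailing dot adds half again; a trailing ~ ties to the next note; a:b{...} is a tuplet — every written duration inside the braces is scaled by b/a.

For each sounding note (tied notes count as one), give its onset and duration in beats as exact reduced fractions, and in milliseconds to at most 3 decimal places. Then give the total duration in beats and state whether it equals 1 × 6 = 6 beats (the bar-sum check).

1) 0.0ms=0b +957.447ms=3b
2) 957.447ms=3b +957.447ms=3b
Σ=6b of 6 (188bpm 6/8) — PASS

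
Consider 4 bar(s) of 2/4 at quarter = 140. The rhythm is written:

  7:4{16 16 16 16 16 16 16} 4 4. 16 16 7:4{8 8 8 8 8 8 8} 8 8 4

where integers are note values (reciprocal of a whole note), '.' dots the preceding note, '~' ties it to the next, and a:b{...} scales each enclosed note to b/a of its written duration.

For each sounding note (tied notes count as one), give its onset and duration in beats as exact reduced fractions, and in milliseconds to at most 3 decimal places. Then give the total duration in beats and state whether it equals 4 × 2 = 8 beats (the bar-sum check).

1) 0.0ms=0b +61.224ms=1/7b
2) 61.224ms=1/7b +61.224ms=1/7b
3) 122.449ms=2/7b +61.224ms=1/7b
4) 183.673ms=3/7b +61.224ms=1/7b
5) 244.898ms=4/7b +61.224ms=1/7b
6) 306.122ms=5/7b +61.224ms=1/7b
7) 367.347ms=6/7b +61.224ms=1/7b
8) 428.571ms=1b +428.571ms=1b
9) 857.143ms=2b +642.857ms=3/2b
10) 1500.0ms=7/2b +107.143ms=1/4b
11) 1607.143ms=15/4b +107.143ms=1/4b
12) 1714.286ms=4b +122.449ms=2/7b
13) 1836.735ms=30/7b +122.449ms=2/7b
14) 1959.184ms=32/7b +122.449ms=2/7b
15) 2081.633ms=34/7b +122.449ms=2/7b
16) 2204.082ms=36/7b +122.449ms=2/7b
17) 2326.531ms=38/7b +122.449ms=2/7b
18) 2448.98ms=40/7b +122.449ms=2/7b
19) 2571.429ms=6b +214.286ms=1/2b
20) 2785.714ms=13/2b +214.286ms=1/2b
21) 3000.0ms=7b +428.571ms=1b
Σ=8b of 8 (140bpm 2/4) — PASS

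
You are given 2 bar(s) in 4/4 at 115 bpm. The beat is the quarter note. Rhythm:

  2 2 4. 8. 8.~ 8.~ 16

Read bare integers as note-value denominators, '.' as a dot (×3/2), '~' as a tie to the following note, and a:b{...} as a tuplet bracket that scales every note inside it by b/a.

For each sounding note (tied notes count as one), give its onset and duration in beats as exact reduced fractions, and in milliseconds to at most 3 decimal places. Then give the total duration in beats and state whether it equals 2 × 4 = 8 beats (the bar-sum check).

1) 0.0ms=0b +1043.478ms=2b
2) 1043.478ms=2b +1043.478ms=2b
3) 2086.957ms=4b +782.609ms=3/2b
4) 2869.565ms=11/2b +391.304ms=3/4b
5) 3260.87ms=25/4b +913.043ms=7/4b
Σ=8b of 8 (115bpm 4/4) — PASS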